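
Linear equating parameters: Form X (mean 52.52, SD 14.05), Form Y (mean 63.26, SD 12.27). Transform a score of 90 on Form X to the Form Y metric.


slope = SD_Y / SD_X = 12.27 / 14.05 ~ 0.8733
intercept = mean_Y - slope * mean_X = 63.26 - (12.27 / 14.05) * 52.52 ~ 17.3938
Y = slope * X + intercept. To avoid rounding drift from the rounded slope/intercept, evaluate the equivalent form Y = mean_Y + SD_Y * (X - mean_X) / SD_X at full precision:
Y = 63.26 + 12.27 * (90 - 52.52) / 14.05
Y = 63.26 + 12.27 * 37.48 / 14.05
Y = 63.26 + 459.8796 / 14.05
Y = 63.26 + 32.7316
Y = 95.9916

95.9916


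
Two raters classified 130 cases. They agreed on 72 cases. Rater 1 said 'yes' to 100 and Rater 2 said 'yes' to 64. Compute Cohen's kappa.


P_o = 72/130 = 0.553846
P_e = (100*64 + 30*66) / 16900 = 0.495858
kappa = (P_o - P_e) / (1 - P_e)
kappa = (0.553846 - 0.495858) / (1 - 0.495858)
kappa = 0.115

0.115


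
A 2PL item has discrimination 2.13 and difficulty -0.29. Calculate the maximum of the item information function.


For 2PL, max info at theta = b = -0.29
I_max = a^2 / 4 = 2.13^2 / 4
= 4.5369 / 4
I_max = 1.1342

1.1342


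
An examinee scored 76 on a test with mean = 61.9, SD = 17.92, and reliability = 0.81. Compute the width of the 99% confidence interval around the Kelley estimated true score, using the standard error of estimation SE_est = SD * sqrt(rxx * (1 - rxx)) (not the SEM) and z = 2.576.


True score estimate = 0.81*76 + 0.19*61.9 = 73.321
SE_est = SD * sqrt(rxx * (1 - rxx)) = 17.92 * sqrt(0.81 * 0.19) = 17.92 * sqrt(0.1539) = 7.030032
CI = T_est +/- z * SE_est, so width = 2 * z * SE_est = 2 * 2.576 * 7.030032
Width = 36.2187

36.2187


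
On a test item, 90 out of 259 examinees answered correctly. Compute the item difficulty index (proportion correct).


Item difficulty p = number correct / total examinees
p = 90 / 259
p = 0.3475

0.3475


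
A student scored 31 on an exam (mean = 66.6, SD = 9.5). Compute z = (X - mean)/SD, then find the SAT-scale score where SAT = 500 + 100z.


z = (X - mean) / SD = (31 - 66.6) / 9.5
z = -35.6 / 9.5
z = -3.7474
SAT-scale = SAT = 500 + 100z
Carry z at full precision (z = -35.6 / 9.5) into the conversion:
SAT-scale = 500 + 100 * (-35.6 / 9.5) = 500 + -3560 / 9.5
SAT-scale = 500 + -374.7368
SAT-scale = 125.2632

125.2632


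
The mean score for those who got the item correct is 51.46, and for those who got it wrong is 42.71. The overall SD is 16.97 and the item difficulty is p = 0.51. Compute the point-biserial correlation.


q = 1 - p = 0.49
rpb = ((M1 - M0) / SD) * sqrt(p * q)
rpb = ((51.46 - 42.71) / 16.97) * sqrt(0.51 * 0.49)
rpb = 0.2578

0.2578


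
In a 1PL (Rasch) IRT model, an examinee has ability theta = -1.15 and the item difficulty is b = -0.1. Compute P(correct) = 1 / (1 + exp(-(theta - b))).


theta - b = -1.15 - -0.1 = -1.05
exp(-(theta - b)) = exp(1.05) = 2.8577
P = 1 / (1 + 2.8577)
P = 0.2592

0.2592


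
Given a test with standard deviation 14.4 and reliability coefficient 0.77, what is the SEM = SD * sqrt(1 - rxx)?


SEM = SD * sqrt(1 - rxx)
SEM = 14.4 * sqrt(1 - 0.77)
SEM = 14.4 * sqrt(0.23) = 14.4 * 0.479583
SEM = 6.906

6.906


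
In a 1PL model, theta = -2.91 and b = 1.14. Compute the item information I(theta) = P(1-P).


P = 1/(1+exp(-(-2.91-1.14))) = 0.0171
I = P*(1-P) = 0.0171 * 0.9829
I = 0.0168

0.0168


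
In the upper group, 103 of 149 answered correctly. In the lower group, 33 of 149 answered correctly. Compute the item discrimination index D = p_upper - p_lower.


p_upper = 103/149 = 0.6913
p_lower = 33/149 = 0.2215
D = 0.6913 - 0.2215 = 0.4698

0.4698


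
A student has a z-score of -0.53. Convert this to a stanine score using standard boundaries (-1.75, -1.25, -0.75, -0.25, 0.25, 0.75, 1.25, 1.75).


Stanine boundaries: [-1.75, -1.25, -0.75, -0.25, 0.25, 0.75, 1.25, 1.75]
z = -0.53
Check each boundary:
  z >= -1.75 -> could be stanine 2
  z >= -1.25 -> could be stanine 3
  z >= -0.75 -> could be stanine 4
  z < -0.25
  z < 0.25
  z < 0.75
  z < 1.25
  z < 1.75
Highest qualifying boundary gives stanine = 4

4


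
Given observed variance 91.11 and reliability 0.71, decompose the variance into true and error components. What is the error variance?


var_true = rxx * var_obs = 0.71 * 91.11 = 64.6881
var_error = var_obs - var_true
var_error = 91.11 - 64.6881
var_error = 26.4219

26.4219


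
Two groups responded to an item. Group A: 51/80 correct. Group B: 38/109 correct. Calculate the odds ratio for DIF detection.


Odds_A = 51/29 = 1.7586
Odds_B = 38/71 = 0.5352
OR = Odds_A / Odds_B = 1.7586 / 0.5352
Exactly, OR = (51 * 71) / (29 * 38) = 3621 / 1102
OR = 3.2858

3.2858


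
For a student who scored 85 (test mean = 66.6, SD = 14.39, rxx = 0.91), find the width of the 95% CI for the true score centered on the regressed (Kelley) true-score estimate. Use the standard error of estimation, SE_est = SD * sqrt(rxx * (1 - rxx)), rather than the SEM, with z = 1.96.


True score estimate = 0.91*85 + 0.09*66.6 = 83.344
SE_est = SD * sqrt(rxx * (1 - rxx)) = 14.39 * sqrt(0.91 * 0.09) = 14.39 * sqrt(0.0819) = 4.118156
CI = T_est +/- z * SE_est, so width = 2 * z * SE_est = 2 * 1.96 * 4.118156
Width = 16.1432

16.1432


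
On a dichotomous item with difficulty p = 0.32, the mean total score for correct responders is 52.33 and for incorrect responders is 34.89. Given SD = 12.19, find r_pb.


q = 1 - p = 0.68
rpb = ((M1 - M0) / SD) * sqrt(p * q)
rpb = ((52.33 - 34.89) / 12.19) * sqrt(0.32 * 0.68)
rpb = 0.6674

0.6674


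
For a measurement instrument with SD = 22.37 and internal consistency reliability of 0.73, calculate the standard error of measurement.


SEM = SD * sqrt(1 - rxx)
SEM = 22.37 * sqrt(1 - 0.73)
SEM = 22.37 * sqrt(0.27) = 22.37 * 0.519615
SEM = 11.6238

11.6238


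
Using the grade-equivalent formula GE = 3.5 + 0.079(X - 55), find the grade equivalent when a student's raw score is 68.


raw - median = 68 - 55 = 13
slope * diff = 0.079 * 13 = 1.027
GE = 3.5 + 1.027
GE = 4.527

4.527


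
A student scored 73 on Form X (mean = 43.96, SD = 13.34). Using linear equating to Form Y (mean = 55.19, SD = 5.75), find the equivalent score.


slope = SD_Y / SD_X = 5.75 / 13.34 ~ 0.431
intercept = mean_Y - slope * mean_X = 55.19 - (5.75 / 13.34) * 43.96 ~ 36.2417
Y = slope * X + intercept. To avoid rounding drift from the rounded slope/intercept, evaluate the equivalent form Y = mean_Y + SD_Y * (X - mean_X) / SD_X at full precision:
Y = 55.19 + 5.75 * (73 - 43.96) / 13.34
Y = 55.19 + 5.75 * 29.04 / 13.34
Y = 55.19 + 166.98 / 13.34
Y = 55.19 + 12.5172
Y = 67.7072

67.7072


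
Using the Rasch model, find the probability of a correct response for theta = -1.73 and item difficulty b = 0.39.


theta - b = -1.73 - 0.39 = -2.12
exp(-(theta - b)) = exp(2.12) = 8.3311
P = 1 / (1 + 8.3311)
P = 0.1072

0.1072


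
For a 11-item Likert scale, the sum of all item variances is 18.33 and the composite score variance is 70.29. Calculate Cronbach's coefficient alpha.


alpha = (k/(k-1)) * (1 - sum(si^2)/s_total^2)
= (11/10) * (1 - 18.33/70.29)
alpha = 0.8131

0.8131


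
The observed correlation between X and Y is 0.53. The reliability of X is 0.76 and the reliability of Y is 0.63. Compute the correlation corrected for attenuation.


r_corrected = rxy / sqrt(rxx * ryy)
= 0.53 / sqrt(0.76 * 0.63)
= 0.53 / sqrt(0.4788)
= 0.53 / 0.691954
r_corrected = 0.7659

0.7659


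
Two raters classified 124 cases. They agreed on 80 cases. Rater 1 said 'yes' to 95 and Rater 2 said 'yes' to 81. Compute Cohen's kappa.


P_o = 80/124 = 0.645161
P_e = (95*81 + 29*43) / 15376 = 0.581556
kappa = (P_o - P_e) / (1 - P_e)
kappa = (0.645161 - 0.581556) / (1 - 0.581556)
kappa = 0.152

0.152


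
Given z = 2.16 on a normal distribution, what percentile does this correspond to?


CDF(z) = 0.5 * (1 + erf(z/sqrt(2)))
erf(1.5274) = 0.9692
CDF = 0.9846
Percentile rank = 0.9846 * 100 = 98.46

98.46


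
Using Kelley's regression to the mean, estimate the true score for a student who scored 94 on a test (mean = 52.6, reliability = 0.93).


T_est = rxx * X + (1 - rxx) * mean
T_est = 0.93 * 94 + 0.07 * 52.6
T_est = 87.42 + 3.682
T_est = 91.102

91.102


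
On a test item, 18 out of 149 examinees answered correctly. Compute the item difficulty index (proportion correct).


Item difficulty p = number correct / total examinees
p = 18 / 149
p = 0.1208

0.1208


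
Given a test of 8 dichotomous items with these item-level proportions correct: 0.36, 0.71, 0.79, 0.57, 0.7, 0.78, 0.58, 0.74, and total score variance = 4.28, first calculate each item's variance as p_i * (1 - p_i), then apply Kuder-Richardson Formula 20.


For each item, compute p_i * q_i:
  Item 1: 0.36 * 0.64 = 0.2304
  Item 2: 0.71 * 0.29 = 0.2059
  Item 3: 0.79 * 0.21 = 0.1659
  Item 4: 0.57 * 0.43 = 0.2451
  Item 5: 0.7 * 0.3 = 0.21
  Item 6: 0.78 * 0.22 = 0.1716
  Item 7: 0.58 * 0.42 = 0.2436
  Item 8: 0.74 * 0.26 = 0.1924
Sum(p_i * q_i) = 0.2304 + 0.2059 + 0.1659 + 0.2451 + 0.21 + 0.1716 + 0.2436 + 0.1924 = 1.6649
KR-20 = (k/(k-1)) * (1 - Sum(p_i*q_i) / Var_total)
= (8/7) * (1 - 1.6649/4.28)
= 1.1429 * 0.611
KR-20 = 0.6983

0.6983


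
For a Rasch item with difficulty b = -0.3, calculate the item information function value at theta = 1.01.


P = 1/(1+exp(-(1.01--0.3))) = 0.7875
I = P*(1-P) = 0.7875 * 0.2125
I = 0.1673

0.1673


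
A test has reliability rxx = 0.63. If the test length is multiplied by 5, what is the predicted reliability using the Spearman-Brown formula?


r_new = (n * rxx) / (1 + (n-1) * rxx)
r_new = (5 * 0.63) / (1 + 4 * 0.63)
r_new = 3.15 / 3.52
r_new = 0.8949

0.8949


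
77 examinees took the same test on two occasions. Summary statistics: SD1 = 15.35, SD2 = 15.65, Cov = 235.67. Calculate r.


r = cov(X,Y) / (SD_X * SD_Y)
r = 235.67 / (15.35 * 15.65)
r = 235.67 / 240.2275
r = 0.981

0.981


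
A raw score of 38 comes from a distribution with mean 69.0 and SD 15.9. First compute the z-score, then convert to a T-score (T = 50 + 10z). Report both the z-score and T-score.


z = (X - mean) / SD = (38 - 69.0) / 15.9
z = -31.0 / 15.9
z = -1.9497
T-score = T = 50 + 10z
Carry z at full precision (z = -31.0 / 15.9) into the conversion:
T-score = 50 + 10 * (-31.0 / 15.9) = 50 + -310 / 15.9
T-score = 50 + -19.4969
T-score = 30.5031

30.5031


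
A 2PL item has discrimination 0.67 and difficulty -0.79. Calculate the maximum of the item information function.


For 2PL, max info at theta = b = -0.79
I_max = a^2 / 4 = 0.67^2 / 4
= 0.4489 / 4
I_max = 0.1122

0.1122


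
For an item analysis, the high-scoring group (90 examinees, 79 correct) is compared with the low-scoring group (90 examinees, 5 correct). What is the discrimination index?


p_upper = 79/90 = 0.8778
p_lower = 5/90 = 0.0556
D = 0.8778 - 0.0556 = 0.8222

0.8222


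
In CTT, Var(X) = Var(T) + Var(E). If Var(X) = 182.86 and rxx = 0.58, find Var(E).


var_true = rxx * var_obs = 0.58 * 182.86 = 106.0588
var_error = var_obs - var_true
var_error = 182.86 - 106.0588
var_error = 76.8012

76.8012


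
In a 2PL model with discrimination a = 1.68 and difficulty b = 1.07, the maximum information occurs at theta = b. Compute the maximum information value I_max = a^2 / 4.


For 2PL, max info at theta = b = 1.07
I_max = a^2 / 4 = 1.68^2 / 4
= 2.8224 / 4
I_max = 0.7056

0.7056


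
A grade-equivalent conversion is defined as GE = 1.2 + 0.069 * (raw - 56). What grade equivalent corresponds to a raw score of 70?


raw - median = 70 - 56 = 14
slope * diff = 0.069 * 14 = 0.966
GE = 1.2 + 0.966
GE = 2.166

2.166


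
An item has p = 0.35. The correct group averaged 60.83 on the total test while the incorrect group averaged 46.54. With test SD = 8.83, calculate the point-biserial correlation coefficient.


q = 1 - p = 0.65
rpb = ((M1 - M0) / SD) * sqrt(p * q)
rpb = ((60.83 - 46.54) / 8.83) * sqrt(0.35 * 0.65)
rpb = 0.7719

0.7719


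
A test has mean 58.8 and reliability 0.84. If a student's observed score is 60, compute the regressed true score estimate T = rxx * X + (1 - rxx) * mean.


T_est = rxx * X + (1 - rxx) * mean
T_est = 0.84 * 60 + 0.16 * 58.8
T_est = 50.4 + 9.408
T_est = 59.808

59.808


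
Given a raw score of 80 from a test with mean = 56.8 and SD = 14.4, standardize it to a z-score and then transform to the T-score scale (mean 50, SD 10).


z = (X - mean) / SD = (80 - 56.8) / 14.4
z = 23.2 / 14.4
z = 1.6111
T-score = T = 50 + 10z
Carry z at full precision (z = 23.2 / 14.4) into the conversion:
T-score = 50 + 10 * (23.2 / 14.4) = 50 + 232 / 14.4
T-score = 50 + 16.1111
T-score = 66.1111

66.1111


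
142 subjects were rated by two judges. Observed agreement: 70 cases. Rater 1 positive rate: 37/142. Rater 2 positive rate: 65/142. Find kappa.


P_o = 70/142 = 0.492958
P_e = (37*65 + 105*77) / 20164 = 0.520234
kappa = (P_o - P_e) / (1 - P_e)
kappa = (0.492958 - 0.520234) / (1 - 0.520234)
kappa = -0.0569

-0.0569


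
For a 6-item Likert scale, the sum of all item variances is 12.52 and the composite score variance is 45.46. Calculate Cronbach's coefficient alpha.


alpha = (k/(k-1)) * (1 - sum(si^2)/s_total^2)
= (6/5) * (1 - 12.52/45.46)
alpha = 0.8695

0.8695


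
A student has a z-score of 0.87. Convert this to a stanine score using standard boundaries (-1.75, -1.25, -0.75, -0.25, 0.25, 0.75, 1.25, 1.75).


Stanine boundaries: [-1.75, -1.25, -0.75, -0.25, 0.25, 0.75, 1.25, 1.75]
z = 0.87
Check each boundary:
  z >= -1.75 -> could be stanine 2
  z >= -1.25 -> could be stanine 3
  z >= -0.75 -> could be stanine 4
  z >= -0.25 -> could be stanine 5
  z >= 0.25 -> could be stanine 6
  z >= 0.75 -> could be stanine 7
  z < 1.25
  z < 1.75
Highest qualifying boundary gives stanine = 7

7


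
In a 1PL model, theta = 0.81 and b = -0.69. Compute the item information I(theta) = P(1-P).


P = 1/(1+exp(-(0.81--0.69))) = 0.8176
I = P*(1-P) = 0.8176 * 0.1824
I = 0.1491

0.1491


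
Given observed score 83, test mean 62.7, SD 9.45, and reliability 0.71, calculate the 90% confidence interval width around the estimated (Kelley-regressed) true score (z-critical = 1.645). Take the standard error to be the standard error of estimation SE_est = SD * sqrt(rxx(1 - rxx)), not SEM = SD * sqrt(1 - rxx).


True score estimate = 0.71*83 + 0.29*62.7 = 77.113
SE_est = SD * sqrt(rxx * (1 - rxx)) = 9.45 * sqrt(0.71 * 0.29) = 9.45 * sqrt(0.2059) = 4.288051
CI = T_est +/- z * SE_est, so width = 2 * z * SE_est = 2 * 1.645 * 4.288051
Width = 14.1077

14.1077


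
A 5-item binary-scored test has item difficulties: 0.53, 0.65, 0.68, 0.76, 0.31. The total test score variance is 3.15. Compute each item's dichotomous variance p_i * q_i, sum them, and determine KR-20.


For each item, compute p_i * q_i:
  Item 1: 0.53 * 0.47 = 0.2491
  Item 2: 0.65 * 0.35 = 0.2275
  Item 3: 0.68 * 0.32 = 0.2176
  Item 4: 0.76 * 0.24 = 0.1824
  Item 5: 0.31 * 0.69 = 0.2139
Sum(p_i * q_i) = 0.2491 + 0.2275 + 0.2176 + 0.1824 + 0.2139 = 1.0905
KR-20 = (k/(k-1)) * (1 - Sum(p_i*q_i) / Var_total)
= (5/4) * (1 - 1.0905/3.15)
= 1.25 * 0.6538
KR-20 = 0.8173

0.8173


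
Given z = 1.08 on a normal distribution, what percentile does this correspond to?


CDF(z) = 0.5 * (1 + erf(z/sqrt(2)))
erf(0.7637) = 0.7199
CDF = 0.8599
Percentile rank = 0.8599 * 100 = 85.99

85.99


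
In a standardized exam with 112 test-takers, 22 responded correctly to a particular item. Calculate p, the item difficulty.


Item difficulty p = number correct / total examinees
p = 22 / 112
p = 0.1964

0.1964


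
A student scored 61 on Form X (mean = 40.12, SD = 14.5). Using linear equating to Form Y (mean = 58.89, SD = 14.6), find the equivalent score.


slope = SD_Y / SD_X = 14.6 / 14.5 ~ 1.0069
intercept = mean_Y - slope * mean_X = 58.89 - (14.6 / 14.5) * 40.12 ~ 18.4933
Y = slope * X + intercept. To avoid rounding drift from the rounded slope/intercept, evaluate the equivalent form Y = mean_Y + SD_Y * (X - mean_X) / SD_X at full precision:
Y = 58.89 + 14.6 * (61 - 40.12) / 14.5
Y = 58.89 + 14.6 * 20.88 / 14.5
Y = 58.89 + 304.848 / 14.5
Y = 58.89 + 21.024
Y = 79.914

79.914


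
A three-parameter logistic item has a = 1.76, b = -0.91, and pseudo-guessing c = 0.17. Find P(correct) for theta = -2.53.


logit = 1.76*(-2.53 - -0.91) = -2.8512
P* = 1/(1 + exp(--2.8512)) = 0.0546
P = 0.17 + (1 - 0.17) * 0.0546
P = 0.2153

0.2153


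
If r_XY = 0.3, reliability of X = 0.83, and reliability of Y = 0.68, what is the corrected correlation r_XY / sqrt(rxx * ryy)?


r_corrected = rxy / sqrt(rxx * ryy)
= 0.3 / sqrt(0.83 * 0.68)
= 0.3 / sqrt(0.5644)
= 0.3 / 0.751266
r_corrected = 0.3993

0.3993


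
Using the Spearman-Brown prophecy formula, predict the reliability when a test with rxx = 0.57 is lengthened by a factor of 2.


r_new = (n * rxx) / (1 + (n-1) * rxx)
r_new = (2 * 0.57) / (1 + 1 * 0.57)
r_new = 1.14 / 1.57
r_new = 0.7261

0.7261


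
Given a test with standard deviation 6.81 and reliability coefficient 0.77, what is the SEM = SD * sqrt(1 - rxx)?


SEM = SD * sqrt(1 - rxx)
SEM = 6.81 * sqrt(1 - 0.77)
SEM = 6.81 * sqrt(0.23) = 6.81 * 0.479583
SEM = 3.266

3.266


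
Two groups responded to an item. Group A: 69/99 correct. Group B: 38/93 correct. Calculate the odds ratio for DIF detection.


Odds_A = 69/30 = 2.3
Odds_B = 38/55 = 0.6909
OR = Odds_A / Odds_B = 2.3 / 0.6909
Exactly, OR = (69 * 55) / (30 * 38) = 3795 / 1140
OR = 3.3289

3.3289


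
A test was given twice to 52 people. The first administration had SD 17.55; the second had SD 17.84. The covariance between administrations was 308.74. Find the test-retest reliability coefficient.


r = cov(X,Y) / (SD_X * SD_Y)
r = 308.74 / (17.55 * 17.84)
r = 308.74 / 313.092
r = 0.9861

0.9861


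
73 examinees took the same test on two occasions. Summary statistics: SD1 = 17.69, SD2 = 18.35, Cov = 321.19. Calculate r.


r = cov(X,Y) / (SD_X * SD_Y)
r = 321.19 / (17.69 * 18.35)
r = 321.19 / 324.6115
r = 0.9895

0.9895


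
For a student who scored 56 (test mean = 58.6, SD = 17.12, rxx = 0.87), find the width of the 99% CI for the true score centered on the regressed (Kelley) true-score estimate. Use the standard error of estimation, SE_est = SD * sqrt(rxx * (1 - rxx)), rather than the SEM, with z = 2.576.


True score estimate = 0.87*56 + 0.13*58.6 = 56.338
SE_est = SD * sqrt(rxx * (1 - rxx)) = 17.12 * sqrt(0.87 * 0.13) = 17.12 * sqrt(0.1131) = 5.757515
CI = T_est +/- z * SE_est, so width = 2 * z * SE_est = 2 * 2.576 * 5.757515
Width = 29.6627

29.6627


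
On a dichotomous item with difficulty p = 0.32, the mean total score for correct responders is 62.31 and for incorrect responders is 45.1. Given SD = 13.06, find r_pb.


q = 1 - p = 0.68
rpb = ((M1 - M0) / SD) * sqrt(p * q)
rpb = ((62.31 - 45.1) / 13.06) * sqrt(0.32 * 0.68)
rpb = 0.6147

0.6147


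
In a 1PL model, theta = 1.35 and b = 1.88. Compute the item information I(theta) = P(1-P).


P = 1/(1+exp(-(1.35-1.88))) = 0.3705
I = P*(1-P) = 0.3705 * 0.6295
I = 0.2332

0.2332


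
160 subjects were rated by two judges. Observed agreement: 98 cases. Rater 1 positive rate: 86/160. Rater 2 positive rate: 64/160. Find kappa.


P_o = 98/160 = 0.6125
P_e = (86*64 + 74*96) / 25600 = 0.4925
kappa = (P_o - P_e) / (1 - P_e)
kappa = (0.6125 - 0.4925) / (1 - 0.4925)
kappa = 0.2365

0.2365


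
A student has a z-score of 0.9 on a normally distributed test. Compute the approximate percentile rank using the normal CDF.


CDF(z) = 0.5 * (1 + erf(z/sqrt(2)))
erf(0.6364) = 0.6319
CDF = 0.8159
Percentile rank = 0.8159 * 100 = 81.59

81.59


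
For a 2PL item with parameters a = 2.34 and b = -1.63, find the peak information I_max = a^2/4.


For 2PL, max info at theta = b = -1.63
I_max = a^2 / 4 = 2.34^2 / 4
= 5.4756 / 4
I_max = 1.3689

1.3689


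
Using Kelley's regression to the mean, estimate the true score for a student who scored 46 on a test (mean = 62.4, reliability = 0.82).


T_est = rxx * X + (1 - rxx) * mean
T_est = 0.82 * 46 + 0.18 * 62.4
T_est = 37.72 + 11.232
T_est = 48.952

48.952


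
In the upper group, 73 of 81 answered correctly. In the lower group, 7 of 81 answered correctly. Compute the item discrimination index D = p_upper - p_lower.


p_upper = 73/81 = 0.9012
p_lower = 7/81 = 0.0864
D = 0.9012 - 0.0864 = 0.8148

0.8148


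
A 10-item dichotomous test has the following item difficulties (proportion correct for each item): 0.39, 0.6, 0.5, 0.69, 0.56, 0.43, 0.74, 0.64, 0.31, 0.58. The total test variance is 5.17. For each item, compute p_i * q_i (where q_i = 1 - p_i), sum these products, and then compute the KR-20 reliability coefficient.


For each item, compute p_i * q_i:
  Item 1: 0.39 * 0.61 = 0.2379
  Item 2: 0.6 * 0.4 = 0.24
  Item 3: 0.5 * 0.5 = 0.25
  Item 4: 0.69 * 0.31 = 0.2139
  Item 5: 0.56 * 0.44 = 0.2464
  Item 6: 0.43 * 0.57 = 0.2451
  Item 7: 0.74 * 0.26 = 0.1924
  Item 8: 0.64 * 0.36 = 0.2304
  Item 9: 0.31 * 0.69 = 0.2139
  Item 10: 0.58 * 0.42 = 0.2436
Sum(p_i * q_i) = 0.2379 + 0.24 + 0.25 + 0.2139 + 0.2464 + 0.2451 + 0.1924 + 0.2304 + 0.2139 + 0.2436 = 2.3136
KR-20 = (k/(k-1)) * (1 - Sum(p_i*q_i) / Var_total)
= (10/9) * (1 - 2.3136/5.17)
= 1.1111 * 0.5525
KR-20 = 0.6139

0.6139


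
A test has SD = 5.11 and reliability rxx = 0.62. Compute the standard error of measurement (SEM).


SEM = SD * sqrt(1 - rxx)
SEM = 5.11 * sqrt(1 - 0.62)
SEM = 5.11 * sqrt(0.38) = 5.11 * 0.616441
SEM = 3.15

3.15


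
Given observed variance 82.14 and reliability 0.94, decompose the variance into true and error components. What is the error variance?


var_true = rxx * var_obs = 0.94 * 82.14 = 77.2116
var_error = var_obs - var_true
var_error = 82.14 - 77.2116
var_error = 4.9284

4.9284


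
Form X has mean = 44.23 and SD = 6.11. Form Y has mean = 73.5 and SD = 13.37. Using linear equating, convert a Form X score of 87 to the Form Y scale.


slope = SD_Y / SD_X = 13.37 / 6.11 ~ 2.1882
intercept = mean_Y - slope * mean_X = 73.5 - (13.37 / 6.11) * 44.23 ~ -23.2848
Y = slope * X + intercept. To avoid rounding drift from the rounded slope/intercept, evaluate the equivalent form Y = mean_Y + SD_Y * (X - mean_X) / SD_X at full precision:
Y = 73.5 + 13.37 * (87 - 44.23) / 6.11
Y = 73.5 + 13.37 * 42.77 / 6.11
Y = 73.5 + 571.8349 / 6.11
Y = 73.5 + 93.59
Y = 167.09

167.09


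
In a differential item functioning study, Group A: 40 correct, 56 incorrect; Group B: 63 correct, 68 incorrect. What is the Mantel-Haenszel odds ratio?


Odds_A = 40/56 = 0.7143
Odds_B = 63/68 = 0.9265
OR = Odds_A / Odds_B = 0.7143 / 0.9265
Exactly, OR = (40 * 68) / (56 * 63) = 2720 / 3528
OR = 0.771

0.771


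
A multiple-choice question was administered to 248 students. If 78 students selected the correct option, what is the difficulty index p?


Item difficulty p = number correct / total examinees
p = 78 / 248
p = 0.3145

0.3145


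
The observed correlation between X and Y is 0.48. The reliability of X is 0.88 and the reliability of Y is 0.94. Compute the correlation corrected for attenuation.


r_corrected = rxy / sqrt(rxx * ryy)
= 0.48 / sqrt(0.88 * 0.94)
= 0.48 / sqrt(0.8272)
= 0.48 / 0.909505
r_corrected = 0.5278

0.5278


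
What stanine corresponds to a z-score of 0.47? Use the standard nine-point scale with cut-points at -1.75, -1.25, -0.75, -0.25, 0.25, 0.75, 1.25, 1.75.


Stanine boundaries: [-1.75, -1.25, -0.75, -0.25, 0.25, 0.75, 1.25, 1.75]
z = 0.47
Check each boundary:
  z >= -1.75 -> could be stanine 2
  z >= -1.25 -> could be stanine 3
  z >= -0.75 -> could be stanine 4
  z >= -0.25 -> could be stanine 5
  z >= 0.25 -> could be stanine 6
  z < 0.75
  z < 1.25
  z < 1.75
Highest qualifying boundary gives stanine = 6

6


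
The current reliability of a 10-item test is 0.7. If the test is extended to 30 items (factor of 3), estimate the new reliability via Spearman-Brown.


r_new = (n * rxx) / (1 + (n-1) * rxx)
r_new = (3 * 0.7) / (1 + 2 * 0.7)
r_new = 2.1 / 2.4
r_new = 0.875

0.875


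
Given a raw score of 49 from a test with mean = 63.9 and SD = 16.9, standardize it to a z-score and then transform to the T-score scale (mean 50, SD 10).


z = (X - mean) / SD = (49 - 63.9) / 16.9
z = -14.9 / 16.9
z = -0.8817
T-score = T = 50 + 10z
Carry z at full precision (z = -14.9 / 16.9) into the conversion:
T-score = 50 + 10 * (-14.9 / 16.9) = 50 + -149 / 16.9
T-score = 50 + -8.8166
T-score = 41.1834

41.1834


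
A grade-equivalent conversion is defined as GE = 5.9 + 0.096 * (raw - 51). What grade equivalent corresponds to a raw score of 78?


raw - median = 78 - 51 = 27
slope * diff = 0.096 * 27 = 2.592
GE = 5.9 + 2.592
GE = 8.492

8.492


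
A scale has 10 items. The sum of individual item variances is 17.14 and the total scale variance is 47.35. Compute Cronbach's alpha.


alpha = (k/(k-1)) * (1 - sum(si^2)/s_total^2)
= (10/9) * (1 - 17.14/47.35)
alpha = 0.7089

0.7089


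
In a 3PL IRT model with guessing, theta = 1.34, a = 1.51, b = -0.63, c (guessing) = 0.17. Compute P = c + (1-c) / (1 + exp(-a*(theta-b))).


logit = 1.51*(1.34 - -0.63) = 2.9747
P* = 1/(1 + exp(-2.9747)) = 0.9514
P = 0.17 + (1 - 0.17) * 0.9514
P = 0.9597

0.9597


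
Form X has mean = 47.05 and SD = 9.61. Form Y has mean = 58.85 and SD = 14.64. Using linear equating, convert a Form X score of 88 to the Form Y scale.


slope = SD_Y / SD_X = 14.64 / 9.61 ~ 1.5234
intercept = mean_Y - slope * mean_X = 58.85 - (14.64 / 9.61) * 47.05 ~ -12.8266
Y = slope * X + intercept. To avoid rounding drift from the rounded slope/intercept, evaluate the equivalent form Y = mean_Y + SD_Y * (X - mean_X) / SD_X at full precision:
Y = 58.85 + 14.64 * (88 - 47.05) / 9.61
Y = 58.85 + 14.64 * 40.95 / 9.61
Y = 58.85 + 599.508 / 9.61
Y = 58.85 + 62.3838
Y = 121.2338

121.2338


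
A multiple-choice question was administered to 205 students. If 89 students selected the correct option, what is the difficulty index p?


Item difficulty p = number correct / total examinees
p = 89 / 205
p = 0.4341

0.4341


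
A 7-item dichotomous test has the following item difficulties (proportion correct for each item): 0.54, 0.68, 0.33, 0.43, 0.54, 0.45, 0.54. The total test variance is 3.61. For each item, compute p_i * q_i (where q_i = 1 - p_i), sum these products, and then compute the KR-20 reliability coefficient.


For each item, compute p_i * q_i:
  Item 1: 0.54 * 0.46 = 0.2484
  Item 2: 0.68 * 0.32 = 0.2176
  Item 3: 0.33 * 0.67 = 0.2211
  Item 4: 0.43 * 0.57 = 0.2451
  Item 5: 0.54 * 0.46 = 0.2484
  Item 6: 0.45 * 0.55 = 0.2475
  Item 7: 0.54 * 0.46 = 0.2484
Sum(p_i * q_i) = 0.2484 + 0.2176 + 0.2211 + 0.2451 + 0.2484 + 0.2475 + 0.2484 = 1.6765
KR-20 = (k/(k-1)) * (1 - Sum(p_i*q_i) / Var_total)
= (7/6) * (1 - 1.6765/3.61)
= 1.1667 * 0.5356
KR-20 = 0.6249

0.6249


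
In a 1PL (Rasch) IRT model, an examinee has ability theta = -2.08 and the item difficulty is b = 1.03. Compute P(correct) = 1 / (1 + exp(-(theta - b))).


theta - b = -2.08 - 1.03 = -3.11
exp(-(theta - b)) = exp(3.11) = 22.421
P = 1 / (1 + 22.421)
P = 0.0427

0.0427


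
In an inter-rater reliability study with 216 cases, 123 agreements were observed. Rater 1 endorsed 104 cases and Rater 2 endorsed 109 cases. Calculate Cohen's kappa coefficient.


P_o = 123/216 = 0.569444
P_e = (104*109 + 112*107) / 46656 = 0.499829
kappa = (P_o - P_e) / (1 - P_e)
kappa = (0.569444 - 0.499829) / (1 - 0.499829)
kappa = 0.1392

0.1392


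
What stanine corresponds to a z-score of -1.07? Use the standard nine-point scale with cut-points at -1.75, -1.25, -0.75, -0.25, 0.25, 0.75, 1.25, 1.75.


Stanine boundaries: [-1.75, -1.25, -0.75, -0.25, 0.25, 0.75, 1.25, 1.75]
z = -1.07
Check each boundary:
  z >= -1.75 -> could be stanine 2
  z >= -1.25 -> could be stanine 3
  z < -0.75
  z < -0.25
  z < 0.25
  z < 0.75
  z < 1.25
  z < 1.75
Highest qualifying boundary gives stanine = 3

3


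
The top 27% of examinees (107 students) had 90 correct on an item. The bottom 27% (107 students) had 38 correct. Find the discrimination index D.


p_upper = 90/107 = 0.8411
p_lower = 38/107 = 0.3551
D = 0.8411 - 0.3551 = 0.486

0.486


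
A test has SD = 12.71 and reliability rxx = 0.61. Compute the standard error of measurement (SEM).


SEM = SD * sqrt(1 - rxx)
SEM = 12.71 * sqrt(1 - 0.61)
SEM = 12.71 * sqrt(0.39) = 12.71 * 0.6245
SEM = 7.9374

7.9374


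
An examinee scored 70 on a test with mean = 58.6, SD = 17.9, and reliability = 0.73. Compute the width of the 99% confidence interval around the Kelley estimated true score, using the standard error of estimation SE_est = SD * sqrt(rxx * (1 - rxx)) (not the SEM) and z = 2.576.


True score estimate = 0.73*70 + 0.27*58.6 = 66.922
SE_est = SD * sqrt(rxx * (1 - rxx)) = 17.9 * sqrt(0.73 * 0.27) = 17.9 * sqrt(0.1971) = 7.946874
CI = T_est +/- z * SE_est, so width = 2 * z * SE_est = 2 * 2.576 * 7.946874
Width = 40.9423

40.9423


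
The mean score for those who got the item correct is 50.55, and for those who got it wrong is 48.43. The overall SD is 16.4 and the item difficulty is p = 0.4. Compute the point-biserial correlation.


q = 1 - p = 0.6
rpb = ((M1 - M0) / SD) * sqrt(p * q)
rpb = ((50.55 - 48.43) / 16.4) * sqrt(0.4 * 0.6)
rpb = 0.0633

0.0633


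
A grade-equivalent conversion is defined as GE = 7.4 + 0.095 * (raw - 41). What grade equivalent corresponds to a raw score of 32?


raw - median = 32 - 41 = -9
slope * diff = 0.095 * -9 = -0.855
GE = 7.4 + -0.855
GE = 6.545

6.545


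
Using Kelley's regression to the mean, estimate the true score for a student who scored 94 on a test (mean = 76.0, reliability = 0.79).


T_est = rxx * X + (1 - rxx) * mean
T_est = 0.79 * 94 + 0.21 * 76.0
T_est = 74.26 + 15.96
T_est = 90.22

90.22


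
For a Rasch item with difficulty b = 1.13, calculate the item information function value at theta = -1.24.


P = 1/(1+exp(-(-1.24-1.13))) = 0.0855
I = P*(1-P) = 0.0855 * 0.9145
I = 0.0782

0.0782


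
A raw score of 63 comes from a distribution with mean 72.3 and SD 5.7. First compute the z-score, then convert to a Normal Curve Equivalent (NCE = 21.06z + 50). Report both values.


z = (X - mean) / SD = (63 - 72.3) / 5.7
z = -9.3 / 5.7
z = -1.6316
NCE = NCE = 21.06z + 50
Carry z at full precision (z = -9.3 / 5.7) into the conversion:
NCE = 21.06 * (-9.3 / 5.7) + 50 = -195.858 / 5.7 + 50
NCE = -34.3611 + 50
NCE = 15.6389

15.6389


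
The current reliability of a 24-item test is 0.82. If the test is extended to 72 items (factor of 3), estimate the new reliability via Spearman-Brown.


r_new = (n * rxx) / (1 + (n-1) * rxx)
r_new = (3 * 0.82) / (1 + 2 * 0.82)
r_new = 2.46 / 2.64
r_new = 0.9318

0.9318


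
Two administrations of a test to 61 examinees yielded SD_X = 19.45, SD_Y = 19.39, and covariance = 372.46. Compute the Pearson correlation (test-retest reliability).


r = cov(X,Y) / (SD_X * SD_Y)
r = 372.46 / (19.45 * 19.39)
r = 372.46 / 377.1355
r = 0.9876

0.9876


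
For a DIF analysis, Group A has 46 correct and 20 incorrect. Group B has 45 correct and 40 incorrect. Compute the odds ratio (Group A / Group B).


Odds_A = 46/20 = 2.3
Odds_B = 45/40 = 1.125
OR = Odds_A / Odds_B = 2.3 / 1.125
Exactly, OR = (46 * 40) / (20 * 45) = 1840 / 900
OR = 2.0444

2.0444


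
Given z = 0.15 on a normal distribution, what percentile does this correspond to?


CDF(z) = 0.5 * (1 + erf(z/sqrt(2)))
erf(0.1061) = 0.1192
CDF = 0.5596
Percentile rank = 0.5596 * 100 = 55.96

55.96


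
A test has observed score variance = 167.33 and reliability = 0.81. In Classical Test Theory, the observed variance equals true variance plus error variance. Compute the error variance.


var_true = rxx * var_obs = 0.81 * 167.33 = 135.5373
var_error = var_obs - var_true
var_error = 167.33 - 135.5373
var_error = 31.7927

31.7927


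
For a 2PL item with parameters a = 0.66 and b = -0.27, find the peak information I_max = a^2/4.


For 2PL, max info at theta = b = -0.27
I_max = a^2 / 4 = 0.66^2 / 4
= 0.4356 / 4
I_max = 0.1089

0.1089


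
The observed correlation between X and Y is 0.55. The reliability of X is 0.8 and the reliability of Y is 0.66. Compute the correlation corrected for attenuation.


r_corrected = rxy / sqrt(rxx * ryy)
= 0.55 / sqrt(0.8 * 0.66)
= 0.55 / sqrt(0.528)
= 0.55 / 0.726636
r_corrected = 0.7569

0.7569


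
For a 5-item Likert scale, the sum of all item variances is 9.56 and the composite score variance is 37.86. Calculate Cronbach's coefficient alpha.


alpha = (k/(k-1)) * (1 - sum(si^2)/s_total^2)
= (5/4) * (1 - 9.56/37.86)
alpha = 0.9344

0.9344


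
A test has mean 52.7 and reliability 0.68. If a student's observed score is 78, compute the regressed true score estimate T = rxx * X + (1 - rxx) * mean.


T_est = rxx * X + (1 - rxx) * mean
T_est = 0.68 * 78 + 0.32 * 52.7
T_est = 53.04 + 16.864
T_est = 69.904

69.904


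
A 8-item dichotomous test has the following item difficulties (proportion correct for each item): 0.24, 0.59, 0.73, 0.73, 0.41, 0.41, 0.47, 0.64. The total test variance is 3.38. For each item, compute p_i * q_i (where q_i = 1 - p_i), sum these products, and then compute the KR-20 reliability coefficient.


For each item, compute p_i * q_i:
  Item 1: 0.24 * 0.76 = 0.1824
  Item 2: 0.59 * 0.41 = 0.2419
  Item 3: 0.73 * 0.27 = 0.1971
  Item 4: 0.73 * 0.27 = 0.1971
  Item 5: 0.41 * 0.59 = 0.2419
  Item 6: 0.41 * 0.59 = 0.2419
  Item 7: 0.47 * 0.53 = 0.2491
  Item 8: 0.64 * 0.36 = 0.2304
Sum(p_i * q_i) = 0.1824 + 0.2419 + 0.1971 + 0.1971 + 0.2419 + 0.2419 + 0.2491 + 0.2304 = 1.7818
KR-20 = (k/(k-1)) * (1 - Sum(p_i*q_i) / Var_total)
= (8/7) * (1 - 1.7818/3.38)
= 1.1429 * 0.4728
KR-20 = 0.5404

0.5404


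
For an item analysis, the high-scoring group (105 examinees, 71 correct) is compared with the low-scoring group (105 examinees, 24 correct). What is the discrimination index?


p_upper = 71/105 = 0.6762
p_lower = 24/105 = 0.2286
D = 0.6762 - 0.2286 = 0.4476

0.4476


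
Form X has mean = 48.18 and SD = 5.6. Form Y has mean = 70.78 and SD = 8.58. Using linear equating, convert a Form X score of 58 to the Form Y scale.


slope = SD_Y / SD_X = 8.58 / 5.6 ~ 1.5321
intercept = mean_Y - slope * mean_X = 70.78 - (8.58 / 5.6) * 48.18 ~ -3.0386
Y = slope * X + intercept. To avoid rounding drift from the rounded slope/intercept, evaluate the equivalent form Y = mean_Y + SD_Y * (X - mean_X) / SD_X at full precision:
Y = 70.78 + 8.58 * (58 - 48.18) / 5.6
Y = 70.78 + 8.58 * 9.82 / 5.6
Y = 70.78 + 84.2556 / 5.6
Y = 70.78 + 15.0456
Y = 85.8256

85.8256


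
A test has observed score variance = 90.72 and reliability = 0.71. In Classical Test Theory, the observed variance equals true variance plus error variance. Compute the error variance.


var_true = rxx * var_obs = 0.71 * 90.72 = 64.4112
var_error = var_obs - var_true
var_error = 90.72 - 64.4112
var_error = 26.3088

26.3088


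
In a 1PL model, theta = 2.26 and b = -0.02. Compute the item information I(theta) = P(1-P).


P = 1/(1+exp(-(2.26--0.02))) = 0.9072
I = P*(1-P) = 0.9072 * 0.0928
I = 0.0842

0.0842


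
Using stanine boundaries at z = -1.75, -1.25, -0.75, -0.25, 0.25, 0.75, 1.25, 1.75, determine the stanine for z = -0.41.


Stanine boundaries: [-1.75, -1.25, -0.75, -0.25, 0.25, 0.75, 1.25, 1.75]
z = -0.41
Check each boundary:
  z >= -1.75 -> could be stanine 2
  z >= -1.25 -> could be stanine 3
  z >= -0.75 -> could be stanine 4
  z < -0.25
  z < 0.25
  z < 0.75
  z < 1.25
  z < 1.75
Highest qualifying boundary gives stanine = 4

4


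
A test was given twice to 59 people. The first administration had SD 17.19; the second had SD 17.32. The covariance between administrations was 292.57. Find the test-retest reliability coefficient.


r = cov(X,Y) / (SD_X * SD_Y)
r = 292.57 / (17.19 * 17.32)
r = 292.57 / 297.7308
r = 0.9827

0.9827


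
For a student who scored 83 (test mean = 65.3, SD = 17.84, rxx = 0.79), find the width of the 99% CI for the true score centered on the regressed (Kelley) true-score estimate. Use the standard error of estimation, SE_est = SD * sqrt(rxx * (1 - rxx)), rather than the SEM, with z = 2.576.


True score estimate = 0.79*83 + 0.21*65.3 = 79.283
SE_est = SD * sqrt(rxx * (1 - rxx)) = 17.84 * sqrt(0.79 * 0.21) = 17.84 * sqrt(0.1659) = 7.266379
CI = T_est +/- z * SE_est, so width = 2 * z * SE_est = 2 * 2.576 * 7.266379
Width = 37.4364

37.4364


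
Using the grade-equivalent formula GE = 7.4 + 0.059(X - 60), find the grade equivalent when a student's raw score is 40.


raw - median = 40 - 60 = -20
slope * diff = 0.059 * -20 = -1.18
GE = 7.4 + -1.18
GE = 6.22

6.22


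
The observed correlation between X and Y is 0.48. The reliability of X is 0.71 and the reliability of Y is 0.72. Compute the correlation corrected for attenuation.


r_corrected = rxy / sqrt(rxx * ryy)
= 0.48 / sqrt(0.71 * 0.72)
= 0.48 / sqrt(0.5112)
= 0.48 / 0.714983
r_corrected = 0.6713

0.6713


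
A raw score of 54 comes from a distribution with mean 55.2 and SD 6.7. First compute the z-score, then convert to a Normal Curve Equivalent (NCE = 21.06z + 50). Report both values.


z = (X - mean) / SD = (54 - 55.2) / 6.7
z = -1.2 / 6.7
z = -0.1791
NCE = NCE = 21.06z + 50
Carry z at full precision (z = -1.2 / 6.7) into the conversion:
NCE = 21.06 * (-1.2 / 6.7) + 50 = -25.272 / 6.7 + 50
NCE = -3.7719 + 50
NCE = 46.2281

46.2281


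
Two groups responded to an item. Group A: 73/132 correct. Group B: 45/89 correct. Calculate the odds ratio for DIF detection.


Odds_A = 73/59 = 1.2373
Odds_B = 45/44 = 1.0227
OR = Odds_A / Odds_B = 1.2373 / 1.0227
Exactly, OR = (73 * 44) / (59 * 45) = 3212 / 2655
OR = 1.2098

1.2098


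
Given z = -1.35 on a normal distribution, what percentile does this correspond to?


CDF(z) = 0.5 * (1 + erf(z/sqrt(2)))
erf(-0.9546) = -0.823
CDF = 0.0885
Percentile rank = 0.0885 * 100 = 8.85

8.85


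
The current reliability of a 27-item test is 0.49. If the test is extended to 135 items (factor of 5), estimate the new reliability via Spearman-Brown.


r_new = (n * rxx) / (1 + (n-1) * rxx)
r_new = (5 * 0.49) / (1 + 4 * 0.49)
r_new = 2.45 / 2.96
r_new = 0.8277

0.8277


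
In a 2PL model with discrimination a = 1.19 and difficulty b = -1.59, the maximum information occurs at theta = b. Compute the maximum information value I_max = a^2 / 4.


For 2PL, max info at theta = b = -1.59
I_max = a^2 / 4 = 1.19^2 / 4
= 1.4161 / 4
I_max = 0.354

0.354


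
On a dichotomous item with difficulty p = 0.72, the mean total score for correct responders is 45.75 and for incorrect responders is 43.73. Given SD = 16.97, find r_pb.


q = 1 - p = 0.28
rpb = ((M1 - M0) / SD) * sqrt(p * q)
rpb = ((45.75 - 43.73) / 16.97) * sqrt(0.72 * 0.28)
rpb = 0.0534

0.0534


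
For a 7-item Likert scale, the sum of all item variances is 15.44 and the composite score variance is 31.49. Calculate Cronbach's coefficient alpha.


alpha = (k/(k-1)) * (1 - sum(si^2)/s_total^2)
= (7/6) * (1 - 15.44/31.49)
alpha = 0.5946

0.5946


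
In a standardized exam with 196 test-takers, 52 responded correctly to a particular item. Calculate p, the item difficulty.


Item difficulty p = number correct / total examinees
p = 52 / 196
p = 0.2653

0.2653


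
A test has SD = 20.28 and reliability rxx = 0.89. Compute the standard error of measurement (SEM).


SEM = SD * sqrt(1 - rxx)
SEM = 20.28 * sqrt(1 - 0.89)
SEM = 20.28 * sqrt(0.11) = 20.28 * 0.331662
SEM = 6.7261

6.7261


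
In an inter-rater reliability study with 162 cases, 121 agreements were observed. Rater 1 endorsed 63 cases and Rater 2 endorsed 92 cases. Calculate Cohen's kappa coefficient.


P_o = 121/162 = 0.746914
P_e = (63*92 + 99*70) / 26244 = 0.484911
kappa = (P_o - P_e) / (1 - P_e)
kappa = (0.746914 - 0.484911) / (1 - 0.484911)
kappa = 0.5087

0.5087


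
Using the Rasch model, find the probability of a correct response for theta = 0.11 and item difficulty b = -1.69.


theta - b = 0.11 - -1.69 = 1.8
exp(-(theta - b)) = exp(-1.8) = 0.1653
P = 1 / (1 + 0.1653)
P = 0.8581

0.8581
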